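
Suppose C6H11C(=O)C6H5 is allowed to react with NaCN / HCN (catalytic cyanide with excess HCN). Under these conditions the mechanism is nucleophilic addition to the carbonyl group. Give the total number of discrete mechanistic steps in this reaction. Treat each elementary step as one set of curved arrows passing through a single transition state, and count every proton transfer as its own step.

2

Step 1: A lone pair / filled orbital on CN⁻ attacks the electrophilic carbonyl carbon; the π(C=O) electrons shift onto oxygen, producing a tetrahedral alkoxide intermediate.
Step 2: The alkoxide oxygen removes a proton from HCN present in the mixture, giving a cyanohydrin and regenerating CN⁻.
Total: 2 elementary steps.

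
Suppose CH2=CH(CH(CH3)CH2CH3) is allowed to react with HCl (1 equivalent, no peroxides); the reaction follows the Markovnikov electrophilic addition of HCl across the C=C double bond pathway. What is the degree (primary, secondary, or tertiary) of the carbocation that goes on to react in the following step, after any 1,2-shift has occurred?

Step 1: Protonation of the alkene by HCl: the π bond acts as the nucleophile and picks up H⁺, giving the more stable (Markovnikov) secondary carbocation. The H–Cl bond breaks heterolytically, releasing Cl⁻.
Step 2: Carbocation rearrangement: a 1,2-hydride shift from the adjacent sec-butyl carbon converts the initially-formed secondary cation into the more stable tertiary cation.
The cation rearranges from secondary to tertiary via a 1,2-hydride shift from the adjacent sec-butyl carbon; the tertiary cation is what reacts next.

tertiary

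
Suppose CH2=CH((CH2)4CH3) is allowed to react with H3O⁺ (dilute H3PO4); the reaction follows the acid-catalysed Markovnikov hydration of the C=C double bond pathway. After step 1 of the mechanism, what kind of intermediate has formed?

Step 1: Protonation of the alkene by H3O⁺: the π bond acts as the nucleophile and picks up H⁺, giving the more stable (Markovnikov) secondary carbocation. H2O is released.
After step 1 the species present is a secondary carbocation.

secondary carbocation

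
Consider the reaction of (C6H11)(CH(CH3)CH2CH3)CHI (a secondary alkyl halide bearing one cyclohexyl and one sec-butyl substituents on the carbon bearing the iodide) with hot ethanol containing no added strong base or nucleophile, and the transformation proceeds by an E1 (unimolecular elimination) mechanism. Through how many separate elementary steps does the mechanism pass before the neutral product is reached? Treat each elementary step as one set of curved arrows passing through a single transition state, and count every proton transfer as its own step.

3

Step 1: Unassisted departure of I⁻ (taking the C–I bonding pair) generates a secondary carbocation.
Step 2: Carbocation rearrangement: a 1,2-hydride shift from the adjacent cyclohexyl carbon converts the initially-formed secondary cation into the more stable tertiary cation.
Step 3: An ethanol molecule (solvent) deprotonates a β-carbon; as the C–H bond breaks, those electrons form the new alkene π bond.
Total: 3 elementary steps.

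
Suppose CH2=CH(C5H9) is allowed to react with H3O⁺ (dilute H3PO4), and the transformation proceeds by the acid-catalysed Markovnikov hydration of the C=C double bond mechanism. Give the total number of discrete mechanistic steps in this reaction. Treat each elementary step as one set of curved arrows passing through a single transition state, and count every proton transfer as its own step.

Step 1: Electrophilic addition begins with the π(C=C) electrons forming a bond to the proton of H3O⁺. Following Markovnikov's rule, the resulting cation is secondary. H2O is released.
Step 2: A hydride (H with its bonding pair) migrates from the adjacent cyclopentyl carbon to the cationic centre — a 1,2-hydride shift — upgrading the secondary cation to a tertiary one.
Step 3: Water acts as the nucleophile: an oxygen lone pair bonds to the cationic carbon, giving an oxonium-ion intermediate.
Step 4: Proton transfer from the O–H of the oxonium ion to H2O completes the catalytic cycle and yields the alcohol.
Total: 4 elementary steps.

4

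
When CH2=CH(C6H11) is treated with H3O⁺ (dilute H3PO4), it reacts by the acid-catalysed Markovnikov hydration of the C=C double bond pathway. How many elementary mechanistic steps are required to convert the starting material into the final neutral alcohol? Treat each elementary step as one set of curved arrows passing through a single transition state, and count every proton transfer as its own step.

4

Step 1: Protonation of the alkene by H3O⁺: the π bond acts as the nucleophile and picks up H⁺, giving the more stable (Markovnikov) secondary carbocation. H2O is released.
Step 2: Carbocation rearrangement: a 1,2-hydride shift from the adjacent cyclohexyl carbon converts the initially-formed secondary cation into the more stable tertiary cation.
Step 3: Water acts as the nucleophile: an oxygen lone pair bonds to the cationic carbon, giving an oxonium-ion intermediate.
Step 4: H2O removes a proton from the oxonium oxygen, regenerating H3O⁺ and giving the neutral alcohol.
Total: 4 elementary steps.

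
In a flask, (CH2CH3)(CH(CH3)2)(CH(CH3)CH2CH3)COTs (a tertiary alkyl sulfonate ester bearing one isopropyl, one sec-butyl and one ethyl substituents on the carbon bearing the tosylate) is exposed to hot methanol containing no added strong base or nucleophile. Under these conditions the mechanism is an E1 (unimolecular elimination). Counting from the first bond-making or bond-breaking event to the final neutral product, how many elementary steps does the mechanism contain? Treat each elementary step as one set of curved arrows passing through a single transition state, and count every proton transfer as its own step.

2

Step 1: Unassisted departure of TsO⁻ (taking the C–O bonding pair) generates a tertiary carbocation.
(No 1,2-shift: no single shift to an adjacent carbon would give a more stable cation.)
Step 2: A methanol molecule (solvent) deprotonates a β-carbon; as the C–H bond breaks, those electrons form the new alkene π bond.
Total: 2 elementary steps.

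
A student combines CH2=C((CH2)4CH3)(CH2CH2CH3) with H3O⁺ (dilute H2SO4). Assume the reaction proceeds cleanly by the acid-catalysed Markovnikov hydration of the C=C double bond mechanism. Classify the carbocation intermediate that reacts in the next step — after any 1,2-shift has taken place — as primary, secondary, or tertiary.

Step 1: Protonation of the alkene by H3O⁺: the π bond acts as the nucleophile and picks up H⁺, giving the more stable (Markovnikov) tertiary carbocation. H2O is released.
No single 1,2-shift to an adjacent carbon would give a more-substituted cation, so no rearrangement occurs.

tertiary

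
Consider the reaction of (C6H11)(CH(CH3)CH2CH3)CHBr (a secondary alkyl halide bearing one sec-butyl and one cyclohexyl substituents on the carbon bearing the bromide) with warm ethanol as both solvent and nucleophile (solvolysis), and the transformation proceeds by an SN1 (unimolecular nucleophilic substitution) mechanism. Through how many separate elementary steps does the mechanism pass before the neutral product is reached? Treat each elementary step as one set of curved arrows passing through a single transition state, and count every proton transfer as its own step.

4

Step 1: Unassisted departure of Br⁻ (taking the C–Br bonding pair) generates a secondary carbocation.
Step 2: A hydride (H with its bonding pair) migrates from the adjacent sec-butyl carbon to the cationic centre — a 1,2-hydride shift — upgrading the secondary cation to a tertiary one.
Step 3: CH3CH2OH donates an oxygen lone pair into the empty p orbital of the cation, giving a protonated ether (an oxonium ion).
Step 4: A second solvent molecule removes the proton on oxygen, giving the neutral ether product.
Total: 4 elementary steps.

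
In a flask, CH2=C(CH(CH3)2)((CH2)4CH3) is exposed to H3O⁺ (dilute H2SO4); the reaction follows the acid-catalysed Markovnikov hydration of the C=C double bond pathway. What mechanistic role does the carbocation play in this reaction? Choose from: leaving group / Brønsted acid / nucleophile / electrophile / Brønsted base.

Step 2: Water acts as the nucleophile: an oxygen lone pair bonds to the cationic carbon, giving an oxonium-ion intermediate.
The carbocation accepts an electron pair into an empty or π* orbital — it is the electrophile.

electrophile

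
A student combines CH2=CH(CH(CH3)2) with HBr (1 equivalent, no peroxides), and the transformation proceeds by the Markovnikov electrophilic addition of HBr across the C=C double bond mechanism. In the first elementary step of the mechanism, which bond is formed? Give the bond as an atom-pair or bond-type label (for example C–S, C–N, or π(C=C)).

C–H

Step 1: Electrophilic addition begins with the π(C=C) electrons forming a bond to the proton of HBr. Following Markovnikov's rule, the resulting cation is secondary. The H–Br bond breaks heterolytically, releasing Br⁻.
The bond formed in this step is the C–H bond.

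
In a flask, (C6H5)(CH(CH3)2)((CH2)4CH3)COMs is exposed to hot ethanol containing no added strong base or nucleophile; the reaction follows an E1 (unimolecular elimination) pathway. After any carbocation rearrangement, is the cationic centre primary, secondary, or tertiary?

tertiary

Step 1: Ionisation: the C–O σ-bond cleaves heterolytically; both bonding electrons depart with MsO⁻, leaving a tertiary carbocation at the α-carbon.
No single 1,2-shift to an adjacent carbon would give a more-substituted cation, so no rearrangement occurs.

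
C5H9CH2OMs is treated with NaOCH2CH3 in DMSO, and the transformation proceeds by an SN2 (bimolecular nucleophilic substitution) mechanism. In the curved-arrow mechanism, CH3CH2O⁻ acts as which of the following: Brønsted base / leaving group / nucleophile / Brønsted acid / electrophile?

nucleophile

Step 1: Backside attack by CH3CH2O⁻ on the carbon bearing the mesylate: the new C–O bond forms as the C–O bond breaks, with Walden inversion at carbon.
CH3CH2O⁻ donates an electron pair to form a new σ-bond to carbon — it is the nucleophile.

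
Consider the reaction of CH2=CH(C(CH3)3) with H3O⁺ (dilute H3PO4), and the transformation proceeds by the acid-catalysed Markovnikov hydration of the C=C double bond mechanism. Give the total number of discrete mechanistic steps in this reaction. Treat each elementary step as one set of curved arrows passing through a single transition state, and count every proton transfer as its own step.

Step 1: Electrophilic addition begins with the π(C=C) electrons forming a bond to the proton of H3O⁺. Following Markovnikov's rule, the resulting cation is secondary. H2O is released.
Step 2: Carbocation rearrangement: a 1,2-methyl shift from the adjacent tert-butyl carbon converts the initially-formed secondary cation into the more stable tertiary cation.
Step 3: Nucleophilic capture of the cation by H2O produces the protonated alcohol (an oxonium ion).
Step 4: Deprotonation of the oxonium ion by a water molecule delivers the neutral alcohol and regenerates the acid catalyst.
Total: 4 elementary steps.

4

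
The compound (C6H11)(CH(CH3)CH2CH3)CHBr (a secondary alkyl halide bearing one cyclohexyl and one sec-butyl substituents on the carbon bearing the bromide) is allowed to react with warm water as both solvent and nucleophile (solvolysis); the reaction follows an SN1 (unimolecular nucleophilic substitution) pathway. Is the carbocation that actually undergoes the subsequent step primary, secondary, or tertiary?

Step 1: Rate-determining heterolysis of the C–Br bond gives Br⁻ and a secondary carbocation.
Step 2: Carbocation rearrangement: a 1,2-hydride shift from the adjacent cyclohexyl carbon converts the initially-formed secondary cation into the more stable tertiary cation.
The cation rearranges from secondary to tertiary via a 1,2-hydride shift from the adjacent cyclohexyl carbon; the tertiary cation is what reacts next.

tertiary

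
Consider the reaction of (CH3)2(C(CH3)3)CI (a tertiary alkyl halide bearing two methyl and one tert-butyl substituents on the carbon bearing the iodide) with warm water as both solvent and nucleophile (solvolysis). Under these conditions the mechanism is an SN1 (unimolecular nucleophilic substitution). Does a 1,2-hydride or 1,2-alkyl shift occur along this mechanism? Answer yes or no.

The first-formed carbocation is tertiary.
No single 1,2-shift to an adjacent carbon would produce a more-substituted cation than the one already present, so no rearrangement occurs.

no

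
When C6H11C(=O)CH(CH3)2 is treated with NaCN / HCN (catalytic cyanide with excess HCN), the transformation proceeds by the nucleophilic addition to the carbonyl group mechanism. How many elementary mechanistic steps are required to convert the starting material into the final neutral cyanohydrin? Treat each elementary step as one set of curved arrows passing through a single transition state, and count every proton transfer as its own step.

Step 1: CN⁻ attacks the sp² carbonyl carbon; the C=O π bond breaks and the electrons end up as a lone pair on the alkoxide oxygen of the tetrahedral intermediate.
Step 2: The alkoxide oxygen removes a proton from HCN present in the mixture, giving a cyanohydrin and regenerating CN⁻.
Total: 2 elementary steps.

2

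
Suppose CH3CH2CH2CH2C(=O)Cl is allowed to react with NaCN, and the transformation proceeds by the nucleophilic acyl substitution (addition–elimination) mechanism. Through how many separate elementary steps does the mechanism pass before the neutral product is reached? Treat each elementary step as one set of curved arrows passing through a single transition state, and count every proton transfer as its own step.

2

Step 1: CN⁻ adds to the carbonyl carbon; the C=O π electrons shift onto oxygen and a tetrahedral alkoxide intermediate forms.
Step 2: Collapse of the tetrahedral intermediate: the alkoxide oxygen pushes its lone pair back to re-form C=O while Cl⁻ leaves.
Total: 2 elementary steps.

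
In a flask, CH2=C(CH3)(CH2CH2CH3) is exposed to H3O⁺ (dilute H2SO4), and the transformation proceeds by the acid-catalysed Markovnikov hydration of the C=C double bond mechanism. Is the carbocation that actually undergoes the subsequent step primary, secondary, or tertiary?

tertiary

Step 1: The π electrons of the C=C bond attack a proton of H3O⁺; Markovnikov addition places the new C–H on the less-substituted alkene carbon, so the positive charge ends up on the more-substituted carbon — a tertiary carbocation. H2O is released.
No single 1,2-shift to an adjacent carbon would give a more-substituted cation, so no rearrangement occurs.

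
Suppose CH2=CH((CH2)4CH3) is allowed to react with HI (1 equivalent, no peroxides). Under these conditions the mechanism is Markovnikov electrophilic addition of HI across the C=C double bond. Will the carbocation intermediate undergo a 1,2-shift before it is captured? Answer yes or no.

no

The first-formed carbocation is secondary.
No single 1,2-shift to an adjacent carbon would produce a more-substituted cation than the one already present, so no rearrangement occurs.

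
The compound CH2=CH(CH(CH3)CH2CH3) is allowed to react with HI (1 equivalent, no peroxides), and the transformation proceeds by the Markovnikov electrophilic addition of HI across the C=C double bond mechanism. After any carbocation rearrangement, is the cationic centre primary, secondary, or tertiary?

tertiary

Step 1: The π electrons of the C=C bond attack a proton of HI; Markovnikov addition places the new C–H on the less-substituted alkene carbon, so the positive charge ends up on the more-substituted carbon — a secondary carbocation. The H–I bond breaks heterolytically, releasing I⁻.
Step 2: Carbocation rearrangement: a 1,2-hydride shift from the adjacent sec-butyl carbon converts the initially-formed secondary cation into the more stable tertiary cation.
The cation rearranges from secondary to tertiary via a 1,2-hydride shift from the adjacent sec-butyl carbon; the tertiary cation is what reacts next.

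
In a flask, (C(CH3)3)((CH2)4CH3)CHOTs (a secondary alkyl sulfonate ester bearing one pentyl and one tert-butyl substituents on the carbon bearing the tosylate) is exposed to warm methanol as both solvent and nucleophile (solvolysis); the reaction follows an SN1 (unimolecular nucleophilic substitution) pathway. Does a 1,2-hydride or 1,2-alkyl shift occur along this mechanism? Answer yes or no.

yes

The first-formed carbocation is secondary.
The adjacent tert-butyl carbon has no hydrogen but bears methyl groups; migration of one methyl with its bonding pair (a 1,2-methyl shift) places the charge on a tertiary centre.
Tertiary is more stable than secondary, so the shift occurs.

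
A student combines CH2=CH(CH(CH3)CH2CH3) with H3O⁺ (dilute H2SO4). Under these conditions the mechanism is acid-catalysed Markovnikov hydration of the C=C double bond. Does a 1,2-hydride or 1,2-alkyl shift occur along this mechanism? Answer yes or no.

yes

The first-formed carbocation is secondary.
The adjacent sec-butyl carbon already bears 2 other carbon substituents and has a hydrogen to migrate; after a 1,2-hydride shift from that carbon the positive charge sits on a tertiary centre.
Tertiary is more stable than secondary, so the shift occurs.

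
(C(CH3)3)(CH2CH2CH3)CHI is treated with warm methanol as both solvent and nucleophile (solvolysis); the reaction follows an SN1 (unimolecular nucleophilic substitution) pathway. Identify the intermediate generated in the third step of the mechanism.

oxonium ion

Step 1: Unassisted departure of I⁻ (taking the C–I bonding pair) generates a secondary carbocation.
Step 2: A methyl group with its bonding pair migrates from the adjacent tert-butyl carbon to the cationic centre — a 1,2-methyl shift — upgrading the secondary cation to a tertiary one.
Step 3: Nucleophilic capture: the oxygen of CH3OH bonds to the cationic carbon, producing an oxonium-ion intermediate.
After step 3 the species present is an oxonium ion.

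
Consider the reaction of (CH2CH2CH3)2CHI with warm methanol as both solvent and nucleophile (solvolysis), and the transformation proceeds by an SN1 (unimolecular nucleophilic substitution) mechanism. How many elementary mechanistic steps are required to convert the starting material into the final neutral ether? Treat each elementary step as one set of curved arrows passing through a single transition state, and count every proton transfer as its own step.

3

Step 1: Rate-determining heterolysis of the C–I bond gives I⁻ and a secondary carbocation.
(No 1,2-shift: no single shift to an adjacent carbon would give a more stable cation.)
Step 2: A lone pair on the oxygen of CH3OH attacks the carbocation, forming a new C–O σ-bond and an oxonium ion.
Step 3: Deprotonation of the oxonium oxygen by solvent methanol yields the neutral ether.
Total: 3 elementary steps.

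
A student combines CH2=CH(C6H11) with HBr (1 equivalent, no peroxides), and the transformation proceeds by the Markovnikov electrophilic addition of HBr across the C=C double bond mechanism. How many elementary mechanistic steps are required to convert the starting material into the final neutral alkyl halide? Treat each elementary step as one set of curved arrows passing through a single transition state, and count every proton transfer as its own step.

Step 1: The π electrons of the C=C bond attack a proton of HBr; Markovnikov addition places the new C–H on the less-substituted alkene carbon, so the positive charge ends up on the more-substituted carbon — a secondary carbocation. The H–Br bond breaks heterolytically, releasing Br⁻.
Step 2: Carbocation rearrangement: a 1,2-hydride shift from the adjacent cyclohexyl carbon converts the initially-formed secondary cation into the more stable tertiary cation.
Step 3: The Br⁻ anion donates a lone pair to the carbocation, forming the new C–Br σ-bond and giving the neutral alkyl halide.
Total: 3 elementary steps.

3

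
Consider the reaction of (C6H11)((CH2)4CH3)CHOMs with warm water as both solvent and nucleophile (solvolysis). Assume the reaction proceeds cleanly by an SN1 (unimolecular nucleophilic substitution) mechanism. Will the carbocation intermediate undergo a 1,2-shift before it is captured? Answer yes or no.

yes

The first-formed carbocation is secondary.
The adjacent cyclohexyl carbon already bears 2 other carbon substituents and has a hydrogen to migrate; after a 1,2-hydride shift from that carbon the positive charge sits on a tertiary centre.
Tertiary is more stable than secondary, so the shift occurs.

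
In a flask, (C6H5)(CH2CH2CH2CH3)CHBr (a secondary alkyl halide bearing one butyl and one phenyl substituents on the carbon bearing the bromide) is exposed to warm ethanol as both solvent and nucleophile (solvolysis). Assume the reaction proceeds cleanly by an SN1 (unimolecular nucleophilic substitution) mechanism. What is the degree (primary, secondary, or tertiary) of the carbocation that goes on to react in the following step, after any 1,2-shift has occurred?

secondary

Step 1: Rate-determining heterolysis of the C–Br bond gives Br⁻ and a secondary carbocation.
No single 1,2-shift to an adjacent carbon would give a more-substituted cation, so no rearrangement occurs.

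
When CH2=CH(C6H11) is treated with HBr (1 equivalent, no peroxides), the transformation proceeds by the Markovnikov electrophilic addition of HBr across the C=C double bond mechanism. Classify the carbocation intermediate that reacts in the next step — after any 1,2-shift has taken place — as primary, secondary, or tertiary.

tertiary

Step 1: The π electrons of the C=C bond attack a proton of HBr; Markovnikov addition places the new C–H on the less-substituted alkene carbon, so the positive charge ends up on the more-substituted carbon — a secondary carbocation. The H–Br bond breaks heterolytically, releasing Br⁻.
Step 2: A 1,2-hydride shift from the adjacent cyclohexyl carbon moves the positive charge from the secondary centre to an adjacent carbon, generating a more stable tertiary carbocation.
The cation rearranges from secondary to tertiary via a 1,2-hydride shift from the adjacent cyclohexyl carbon; the tertiary cation is what reacts next.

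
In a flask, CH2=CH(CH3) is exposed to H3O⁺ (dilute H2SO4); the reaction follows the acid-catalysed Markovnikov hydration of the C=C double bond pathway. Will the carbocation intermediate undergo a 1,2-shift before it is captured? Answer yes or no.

The first-formed carbocation is secondary.
No single 1,2-shift to an adjacent carbon would produce a more-substituted cation than the one already present, so no rearrangement occurs.

no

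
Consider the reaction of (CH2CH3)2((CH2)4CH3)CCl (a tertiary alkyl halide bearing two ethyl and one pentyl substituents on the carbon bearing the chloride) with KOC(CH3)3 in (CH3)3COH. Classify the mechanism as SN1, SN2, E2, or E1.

E2

Conditions: a strong/bulky base with a tertiary substrate bearing a β-hydrogen.
These conditions are the textbook signature of the E2 pathway.
A strong (often hindered) base removes a β-H in concert with loss of the leaving group — bimolecular elimination.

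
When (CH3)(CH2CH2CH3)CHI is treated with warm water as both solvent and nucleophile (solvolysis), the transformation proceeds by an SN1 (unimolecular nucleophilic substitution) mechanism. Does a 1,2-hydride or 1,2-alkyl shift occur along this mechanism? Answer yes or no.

The first-formed carbocation is secondary.
No single 1,2-shift to an adjacent carbon would produce a more-substituted cation than the one already present, so no rearrangement occurs.

no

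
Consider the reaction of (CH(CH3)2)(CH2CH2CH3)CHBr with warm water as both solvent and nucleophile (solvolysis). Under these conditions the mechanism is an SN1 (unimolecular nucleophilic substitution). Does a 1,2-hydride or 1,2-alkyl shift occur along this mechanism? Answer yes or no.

yes

The first-formed carbocation is secondary.
The adjacent isopropyl carbon already bears 2 other carbon substituents and has a hydrogen to migrate; after a 1,2-hydride shift from that carbon the positive charge sits on a tertiary centre.
Tertiary is more stable than secondary, so the shift occurs.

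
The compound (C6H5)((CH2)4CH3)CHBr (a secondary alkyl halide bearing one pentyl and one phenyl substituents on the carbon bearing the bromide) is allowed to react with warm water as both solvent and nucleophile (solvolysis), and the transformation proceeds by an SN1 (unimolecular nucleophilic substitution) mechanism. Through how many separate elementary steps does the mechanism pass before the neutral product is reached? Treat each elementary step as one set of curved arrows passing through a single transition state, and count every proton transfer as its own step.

3

Step 1: Ionisation: the C–Br σ-bond cleaves heterolytically; both bonding electrons depart with Br⁻, leaving a secondary carbocation at the α-carbon.
(No 1,2-shift: no single shift to an adjacent carbon would give a more stable cation.)
Step 2: H2O donates an oxygen lone pair into the empty p orbital of the cation, giving a protonated alcohol (an oxonium ion).
Step 3: Deprotonation of the oxonium oxygen by solvent water yields the neutral alcohol.
Total: 3 elementary steps.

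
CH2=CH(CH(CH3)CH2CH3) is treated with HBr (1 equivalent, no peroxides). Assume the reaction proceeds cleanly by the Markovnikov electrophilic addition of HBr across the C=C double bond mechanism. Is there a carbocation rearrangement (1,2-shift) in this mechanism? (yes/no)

yes

The first-formed carbocation is secondary.
The adjacent sec-butyl carbon already bears 2 other carbon substituents and has a hydrogen to migrate; after a 1,2-hydride shift from that carbon the positive charge sits on a tertiary centre.
Tertiary is more stable than secondary, so the shift occurs.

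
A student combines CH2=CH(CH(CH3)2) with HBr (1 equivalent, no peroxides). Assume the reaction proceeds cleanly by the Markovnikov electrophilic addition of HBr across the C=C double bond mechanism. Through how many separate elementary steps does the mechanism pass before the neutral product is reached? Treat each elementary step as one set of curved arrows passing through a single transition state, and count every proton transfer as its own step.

3

Step 1: The π electrons of the C=C bond attack a proton of HBr; Markovnikov addition places the new C–H on the less-substituted alkene carbon, so the positive charge ends up on the more-substituted carbon — a secondary carbocation. The H–Br bond breaks heterolytically, releasing Br⁻.
Step 2: Carbocation rearrangement: a 1,2-hydride shift from the adjacent isopropyl carbon converts the initially-formed secondary cation into the more stable tertiary cation.
Step 3: The Br⁻ anion donates a lone pair to the carbocation, forming the new C–Br σ-bond and giving the neutral alkyl halide.
Total: 3 elementary steps.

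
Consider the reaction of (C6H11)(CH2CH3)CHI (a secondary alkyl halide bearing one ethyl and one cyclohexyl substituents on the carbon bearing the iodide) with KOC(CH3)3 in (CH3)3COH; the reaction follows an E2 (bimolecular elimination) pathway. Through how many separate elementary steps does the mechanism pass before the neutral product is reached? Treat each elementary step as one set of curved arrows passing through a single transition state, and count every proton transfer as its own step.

1

Step 1: Concerted anti-periplanar elimination: (CH3)3CO⁻ abstracts a β-H while I⁻ leaves, and the C–H electrons become the new C=C π bond — all in a single transition state.
Total: 1 elementary step.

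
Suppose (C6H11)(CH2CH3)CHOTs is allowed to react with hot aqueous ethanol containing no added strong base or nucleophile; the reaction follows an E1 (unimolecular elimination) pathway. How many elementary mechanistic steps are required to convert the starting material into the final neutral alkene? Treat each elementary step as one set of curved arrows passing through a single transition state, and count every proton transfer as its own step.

Step 1: Rate-determining heterolysis of the C–O bond gives TsO⁻ and a secondary carbocation.
Step 2: Carbocation rearrangement: a 1,2-hydride shift from the adjacent cyclohexyl carbon converts the initially-formed secondary cation into the more stable tertiary cation.
Step 3: A weak base (a water (or ethanol) molecule from the solvent) removes a proton from a carbon adjacent to the cationic centre; the electrons of that C–H bond become the new π(C=C) bond, giving the alkene.
Total: 3 elementary steps.

3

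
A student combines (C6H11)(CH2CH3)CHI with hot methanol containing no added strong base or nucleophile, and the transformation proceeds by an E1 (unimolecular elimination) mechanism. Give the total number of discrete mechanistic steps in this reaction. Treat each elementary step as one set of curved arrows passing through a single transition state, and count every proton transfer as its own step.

Step 1: The C–I bond breaks with both electrons going to the iodide; I⁻ leaves and a secondary carbocation remains.
Step 2: Carbocation rearrangement: a 1,2-hydride shift from the adjacent cyclohexyl carbon converts the initially-formed secondary cation into the more stable tertiary cation.
Step 3: Loss of a β-proton to a methanol molecule of the solvent: the C–H bonding pair collapses toward the cationic carbon to form the C=C π bond, yielding the alkene.
Total: 3 elementary steps.

3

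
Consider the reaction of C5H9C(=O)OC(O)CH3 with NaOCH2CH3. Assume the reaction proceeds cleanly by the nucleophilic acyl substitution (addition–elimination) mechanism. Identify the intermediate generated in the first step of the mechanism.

tetrahedral intermediate

Step 1: Nucleophilic addition of CH3CH2O⁻ to the acyl carbon breaks the π(C=O) bond and yields a tetrahedral, anionic intermediate.
After step 1 the species present is a tetrahedral intermediate.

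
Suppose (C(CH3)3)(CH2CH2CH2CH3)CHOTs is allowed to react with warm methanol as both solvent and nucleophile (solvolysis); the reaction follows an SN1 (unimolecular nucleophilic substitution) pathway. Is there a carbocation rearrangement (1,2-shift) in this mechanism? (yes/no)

yes

The first-formed carbocation is secondary.
The adjacent tert-butyl carbon has no hydrogen but bears methyl groups; migration of one methyl with its bonding pair (a 1,2-methyl shift) places the charge on a tertiary centre.
Tertiary is more stable than secondary, so the shift occurs.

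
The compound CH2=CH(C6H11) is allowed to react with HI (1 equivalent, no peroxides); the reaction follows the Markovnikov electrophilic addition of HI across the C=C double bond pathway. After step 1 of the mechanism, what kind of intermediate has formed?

Step 1: Electrophilic addition begins with the π(C=C) electrons forming a bond to the proton of HI. Following Markovnikov's rule, the resulting cation is secondary. The H–I bond breaks heterolytically, releasing I⁻.
After step 1 the species present is a secondary carbocation.

secondary carbocation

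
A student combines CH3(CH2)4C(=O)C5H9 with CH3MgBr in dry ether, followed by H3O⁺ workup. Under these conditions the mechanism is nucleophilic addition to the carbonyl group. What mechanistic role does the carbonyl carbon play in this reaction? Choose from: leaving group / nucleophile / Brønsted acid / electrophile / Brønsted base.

Step 1: A lone pair / filled orbital on the carbanion-like carbon of CH3MgBr attacks the electrophilic carbonyl carbon; the π(C=O) electrons shift onto oxygen, producing a tetrahedral alkoxide intermediate.
The carbonyl carbon accepts an electron pair into an empty or π* orbital — it is the electrophile.

electrophile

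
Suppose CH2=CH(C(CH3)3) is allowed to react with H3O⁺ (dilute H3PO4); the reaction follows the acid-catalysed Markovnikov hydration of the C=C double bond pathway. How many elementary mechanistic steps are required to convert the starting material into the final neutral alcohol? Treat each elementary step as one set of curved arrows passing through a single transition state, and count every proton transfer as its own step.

4

Step 1: The π electrons of the C=C bond attack a proton of H3O⁺; Markovnikov addition places the new C–H on the less-substituted alkene carbon, so the positive charge ends up on the more-substituted carbon — a secondary carbocation. H2O is released.
Step 2: A 1,2-methyl shift from the adjacent tert-butyl carbon moves the positive charge from the secondary centre to an adjacent carbon, generating a more stable tertiary carbocation.
Step 3: Water acts as the nucleophile: an oxygen lone pair bonds to the cationic carbon, giving an oxonium-ion intermediate.
Step 4: Deprotonation of the oxonium ion by a water molecule delivers the neutral alcohol and regenerates the acid catalyst.
Total: 4 elementary steps.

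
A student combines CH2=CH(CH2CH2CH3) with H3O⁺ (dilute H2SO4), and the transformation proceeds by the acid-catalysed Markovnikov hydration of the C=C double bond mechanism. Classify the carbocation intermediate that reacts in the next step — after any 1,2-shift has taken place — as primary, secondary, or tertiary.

secondary

Step 1: Protonation of the alkene by H3O⁺: the π bond acts as the nucleophile and picks up H⁺, giving the more stable (Markovnikov) secondary carbocation. H2O is released.
No single 1,2-shift to an adjacent carbon would give a more-substituted cation, so no rearrangement occurs.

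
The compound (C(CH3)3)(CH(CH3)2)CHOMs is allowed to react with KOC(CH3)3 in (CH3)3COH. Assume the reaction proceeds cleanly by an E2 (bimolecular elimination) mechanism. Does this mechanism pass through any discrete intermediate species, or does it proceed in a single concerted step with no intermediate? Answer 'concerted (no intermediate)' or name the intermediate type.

The strong base (CH3)3CO⁻ removes a β-hydrogen; in the same concerted event the electrons of the breaking C–H bond form the new π(C=C) bond and the C–O σ-bond breaks, expelling MsO⁻. Anti-periplanar geometry; one transition state.
All bond changes occur in one transition state; no discrete intermediate is formed.

concerted (no intermediate)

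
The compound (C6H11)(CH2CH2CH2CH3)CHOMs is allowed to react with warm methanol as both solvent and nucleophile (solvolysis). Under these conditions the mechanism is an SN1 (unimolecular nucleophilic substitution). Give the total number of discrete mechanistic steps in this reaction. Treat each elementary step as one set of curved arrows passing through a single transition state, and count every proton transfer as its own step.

Step 1: Ionisation: the C–O σ-bond cleaves heterolytically; both bonding electrons depart with MsO⁻, leaving a secondary carbocation at the α-carbon.
Step 2: A 1,2-hydride shift from the adjacent cyclohexyl carbon moves the positive charge from the secondary centre to an adjacent carbon, generating a more stable tertiary carbocation.
Step 3: CH3OH donates an oxygen lone pair into the empty p orbital of the cation, giving a protonated ether (an oxonium ion).
Step 4: A second solvent molecule removes the proton on oxygen, giving the neutral ether product.
Total: 4 elementary steps.

4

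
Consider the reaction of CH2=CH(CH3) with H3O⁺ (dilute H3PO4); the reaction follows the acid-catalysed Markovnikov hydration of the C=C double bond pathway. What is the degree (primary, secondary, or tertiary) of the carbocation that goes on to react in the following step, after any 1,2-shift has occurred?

Step 1: The π electrons of the C=C bond attack a proton of H3O⁺; Markovnikov addition places the new C–H on the less-substituted alkene carbon, so the positive charge ends up on the more-substituted carbon — a secondary carbocation. H2O is released.
No single 1,2-shift to an adjacent carbon would give a more-substituted cation, so no rearrangement occurs.

secondary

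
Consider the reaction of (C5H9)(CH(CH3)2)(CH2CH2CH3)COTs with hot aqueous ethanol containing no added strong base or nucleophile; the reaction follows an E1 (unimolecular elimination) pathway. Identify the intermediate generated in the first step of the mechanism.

tertiary carbocation

Step 1: Ionisation: the C–O σ-bond cleaves heterolytically; both bonding electrons depart with TsO⁻, leaving a tertiary carbocation at the α-carbon.
After step 1 the species present is a tertiary carbocation.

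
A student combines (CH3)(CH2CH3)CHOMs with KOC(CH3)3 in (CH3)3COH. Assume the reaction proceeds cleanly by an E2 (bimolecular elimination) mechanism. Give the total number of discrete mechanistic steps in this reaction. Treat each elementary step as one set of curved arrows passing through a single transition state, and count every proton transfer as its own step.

1

Step 1: The strong base (CH3)3CO⁻ removes a β-hydrogen; in the same concerted event the electrons of the breaking C–H bond form the new π(C=C) bond and the C–O σ-bond breaks, expelling MsO⁻. Anti-periplanar geometry; one transition state.
Total: 1 elementary step.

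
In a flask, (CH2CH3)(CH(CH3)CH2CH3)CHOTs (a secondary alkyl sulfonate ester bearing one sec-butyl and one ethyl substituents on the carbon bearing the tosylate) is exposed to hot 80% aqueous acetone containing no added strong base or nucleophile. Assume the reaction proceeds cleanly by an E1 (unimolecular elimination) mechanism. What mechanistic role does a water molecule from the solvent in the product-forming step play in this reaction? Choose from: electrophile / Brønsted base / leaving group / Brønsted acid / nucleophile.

Step 3: A water molecule (solvent) deprotonates a β-carbon; as the C–H bond breaks, those electrons form the new alkene π bond.
A water molecule from the solvent in the product-forming step accepts a proton in a proton-transfer step — a Brønsted base.

Brønsted base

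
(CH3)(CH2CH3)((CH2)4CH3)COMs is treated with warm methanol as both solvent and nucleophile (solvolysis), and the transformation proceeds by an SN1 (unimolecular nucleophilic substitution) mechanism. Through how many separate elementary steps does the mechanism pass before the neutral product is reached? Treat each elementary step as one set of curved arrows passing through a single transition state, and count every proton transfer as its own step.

Step 1: The C–O bond breaks with both electrons going to the mesylate; MsO⁻ leaves and a tertiary carbocation remains.
(No 1,2-shift: no single shift to an adjacent carbon would give a more stable cation.)
Step 2: Nucleophilic capture: the oxygen of CH3OH bonds to the cationic carbon, producing an oxonium-ion intermediate.
Step 3: Deprotonation of the oxonium oxygen by solvent methanol yields the neutral ether.
Total: 3 elementary steps.

3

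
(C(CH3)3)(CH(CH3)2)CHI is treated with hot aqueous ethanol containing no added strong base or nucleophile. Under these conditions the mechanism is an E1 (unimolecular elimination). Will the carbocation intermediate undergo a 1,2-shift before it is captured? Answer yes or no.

The first-formed carbocation is secondary.
The adjacent isopropyl carbon already bears 2 other carbon substituents and has a hydrogen to migrate; after a 1,2-hydride shift from that carbon the positive charge sits on a tertiary centre.
Tertiary is more stable than secondary, so the shift occurs.

yes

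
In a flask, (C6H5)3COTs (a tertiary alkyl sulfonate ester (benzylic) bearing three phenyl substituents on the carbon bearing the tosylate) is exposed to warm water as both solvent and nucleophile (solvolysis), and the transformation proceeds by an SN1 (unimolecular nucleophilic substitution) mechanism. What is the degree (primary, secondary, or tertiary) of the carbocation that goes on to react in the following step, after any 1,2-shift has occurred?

tertiary

Step 1: Rate-determining heterolysis of the C–O bond gives TsO⁻ and a tertiary carbocation.
No single 1,2-shift to an adjacent carbon would give a more-substituted cation, so no rearrangement occurs.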